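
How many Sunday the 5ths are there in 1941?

Check the 5th of each month of 1941: Jan 5: Sun, Feb 5: Wed, Mar 5: Wed, Apr 5: Sat, May 5: Mon, Jun 5: Thu, Jul 5: Sat, Aug 5: Tue, Sep 5: Fri, Oct 5: Sun, Nov 5: Wed, Dec 5: Fri.
Sunday occurs in January, October — 2 months.

2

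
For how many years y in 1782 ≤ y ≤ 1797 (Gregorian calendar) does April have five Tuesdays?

5

April has 30 days; it has five Tuesdays when Tuesday falls among the first (month-length − 28) days — i.e. when April 1 is one of Tuesday/Monday.
April 1 by year: 1782:Mon✓ 1783:Tue✓ 1784:Thu 1785:Fri 1786:Sat 1787:Sun 1788:Tue✓ 1789:Wed 1790:Thu 1791:Fri 1792:Sun 1793:Mon✓ 1794:Tue✓ 1795:Wed 1796:Fri 1797:Sat
Years with five Tuesdays: 1782, 1783, 1788, 1793, 1794 → 5.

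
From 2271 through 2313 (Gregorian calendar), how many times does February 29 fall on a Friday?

Leap years in 2271–2313: 10 of them.
Feb 29 weekday advances by 5 (mod 7) from one leap year to the next four years later (or differs when a century non-leap intervenes).
Leap-day weekdays: 2272:Thu 2276:Tue 2280:Sun 2284:Fri✓ 2288:Wed 2292:Mon 2296:Sat 2304:Mon 2308:Sat 2312:Thu
Friday: 2284 → 1.

1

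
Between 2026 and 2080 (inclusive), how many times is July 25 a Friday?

7

Track July 25's weekday year by year (advancing +1, or +2 across a Feb 29):
  2026: Sat  2027: Sun (+1)  2028: Tue (+2)  2029: Wed (+1)  2030: Thu (+1)
  2031: Fri (+1) ✓  2032: Sun (+2)  2033: Mon (+1)  2034: Tue (+1)  2035: Wed (+1)
  2036: Fri (+2) ✓  2037: Sat (+1)  2038: Sun (+1)  2039: Mon (+1)  … (27 more years) …
  2067: Mon (+1)  2068: Wed (+2)  2069: Thu (+1)  2070: Fri (+1) ✓  2071: Sat (+1)
  2072: Mon (+2)  2073: Tue (+1)  2074: Wed (+1)  2075: Thu (+1)  2076: Sat (+2)
  2077: Sun (+1)  2078: Mon (+1)  2079: Tue (+1)  2080: Thu (+2)
Friday years: 2031, 2036, 2042, 2053, 2059, 2064, 2070 — 7 in total.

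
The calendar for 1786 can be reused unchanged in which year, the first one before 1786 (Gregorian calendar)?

1775

Two years share a calendar iff Jan 1 falls on the same weekday and both are leap or both are common. 1786: Jan 1 is Sunday, common year.
1785: Jan 1 Saturday, common
1784: Jan 1 Thursday, leap
1783: Jan 1 Wednesday, common
1782: Jan 1 Tuesday, common
1781: Jan 1 Monday, common
1780: Jan 1 Saturday, leap
1779: Jan 1 Friday, common
1778: Jan 1 Thursday, common
1777: Jan 1 Wednesday, common
1776: Jan 1 Monday, leap
1775: Jan 1 Sunday, common
1775 matches on both conditions.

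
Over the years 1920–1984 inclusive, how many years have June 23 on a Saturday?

Track June 23's weekday year by year (advancing +1, or +2 across a Feb 29):
  1920: Wed  1921: Thu (+1)  1922: Fri (+1)  1923: Sat (+1) ✓  1924: Mon (+2)
  1925: Tue (+1)  1926: Wed (+1)  1927: Thu (+1)  1928: Sat (+2) ✓  1929: Sun (+1)
  1930: Mon (+1)  1931: Tue (+1)  1932: Thu (+2)  1933: Fri (+1)  … (37 more years) …
  1971: Wed (+1)  1972: Fri (+2)  1973: Sat (+1) ✓  1974: Sun (+1)  1975: Mon (+1)
  1976: Wed (+2)  1977: Thu (+1)  1978: Fri (+1)  1979: Sat (+1) ✓  1980: Mon (+2)
  1981: Tue (+1)  1982: Wed (+1)  1983: Thu (+1)  1984: Sat (+2) ✓
Saturday years: 1923, 1928, 1934, 1945, 1951, 1956, 1962, 1973, 1979, 1984 — 10 in total.

10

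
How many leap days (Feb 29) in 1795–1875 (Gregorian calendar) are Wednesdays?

3

Leap years in 1795–1875: 19 of them.
Feb 29 weekday advances by 5 (mod 7) from one leap year to the next four years later (or differs when a century non-leap intervenes).
Leap-day weekdays: 1796:Mon 1804:Wed✓ 1808:Mon 1812:Sat 1816:Thu 1820:Tue 1824:Sun 1828:Fri 1832:Wed✓ 1836:Mon 1840:Sat 1844:Thu 1848:Tue 1852:Sun 1856:Fri 1860:Wed✓ 1864:Mon 1868:Sat 1872:Thu
Wednesday: 1804, 1832, 1860 → 3.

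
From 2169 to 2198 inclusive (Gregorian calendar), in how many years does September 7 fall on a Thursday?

5

Track September 7's weekday year by year (advancing +1, or +2 across a Feb 29):
  2169: Thu ✓  2170: Fri (+1)  2171: Sat (+1)  2172: Mon (+2)  2173: Tue (+1)
  2174: Wed (+1)  2175: Thu (+1) ✓  2176: Sat (+2)  2177: Sun (+1)  2178: Mon (+1)
  2179: Tue (+1)  2180: Thu (+2) ✓  2181: Fri (+1)  2182: Sat (+1)  2183: Sun (+1)
  2184: Tue (+2)  2185: Wed (+1)  2186: Thu (+1) ✓  2187: Fri (+1)  2188: Sun (+2)
  2189: Mon (+1)  2190: Tue (+1)  2191: Wed (+1)  2192: Fri (+2)  2193: Sat (+1)
  2194: Sun (+1)  2195: Mon (+1)  2196: Wed (+2)  2197: Thu (+1) ✓  2198: Fri (+1)
Thursday years: 2169, 2175, 2180, 2186, 2197 — 5 in total.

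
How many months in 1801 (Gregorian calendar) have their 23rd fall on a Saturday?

1

Check the 23rd of each month of 1801: Jan 23: Fri, Feb 23: Mon, Mar 23: Mon, Apr 23: Thu, May 23: Sat, Jun 23: Tue, Jul 23: Thu, Aug 23: Sun, Sep 23: Wed, Oct 23: Fri, Nov 23: Mon, Dec 23: Wed.
Saturday occurs in May — 1 month.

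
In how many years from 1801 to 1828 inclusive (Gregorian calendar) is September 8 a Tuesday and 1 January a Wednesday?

Check each year's weekday for September 8 and 1 January:
  1801: Tue/Thu  1802: Wed/Fri  1803: Thu/Sat  1804: Sat/Sun  1805: Sun/Tue  1806: Mon/Wed  1807: Tue/Thu  1808: Thu/Fri  1809: Fri/Sun  1810: Sat/Mon  1811: Sun/Tue  1812: Tue/Wed ✓  1813: Wed/Fri  1814: Thu/Sat  1815: Fri/Sun  1816: Sun/Mon  1817: Mon/Wed  1818: Tue/Thu  1819: Wed/Fri  1820: Fri/Sat  1821: Sat/Mon  1822: Sun/Tue  1823: Mon/Wed  1824: Wed/Thu  1825: Thu/Sat  1826: Fri/Sun  1827: Sat/Mon  1828: Mon/Tue
Both conditions hold in: 1812 — 1.

1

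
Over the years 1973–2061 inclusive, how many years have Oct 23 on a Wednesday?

Track Oct 23's weekday year by year (advancing +1, or +2 across a Feb 29):
  1973: Tue  1974: Wed (+1) ✓  1975: Thu (+1)  1976: Sat (+2)  1977: Sun (+1)
  1978: Mon (+1)  1979: Tue (+1)  1980: Thu (+2)  1981: Fri (+1)  1982: Sat (+1)
  1983: Sun (+1)  1984: Tue (+2)  1985: Wed (+1) ✓  1986: Thu (+1)  … (61 more years) …
  2048: Fri (+2)  2049: Sat (+1)  2050: Sun (+1)  2051: Mon (+1)  2052: Wed (+2) ✓
  2053: Thu (+1)  2054: Fri (+1)  2055: Sat (+1)  2056: Mon (+2)  2057: Tue (+1)
  2058: Wed (+1) ✓  2059: Thu (+1)  2060: Sat (+2)  2061: Sun (+1)
Wednesday years: 1974, 1985, 1991, 1996, 2002, 2013, 2019, 2024, 2030, 2041, 2047, 2052, 2058 — 13 in total.

13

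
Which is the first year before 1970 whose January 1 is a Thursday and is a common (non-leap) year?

1959

Jan 1 advances by 2 weekdays after a leap year and by 1 after a common year.
1970: Jan 1 is Thursday.
1969: Wednesday
1968: Monday (leap)
1967: Sunday
1966: Saturday
1965: Friday
1964: Wednesday (leap)
1963: Tuesday
1962: Monday
1961: Sunday
1960: Friday (leap)
1959: Thursday
1959 begins on a Thursday and is a common year.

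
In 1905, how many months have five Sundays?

5

A month of length L has five Sundays iff its first Sunday is on day ≤ L−28 (so day 1–3 in a 31-day month, 1–2 in a 30-day month, day 1 in a leap February).
Checking each month of 1905: Jan starts Sun (31d) ✓; Feb starts Wed (28d); Mar starts Wed (31d); Apr starts Sat (30d) ✓; May starts Mon (31d); Jun starts Thu (30d); Jul starts Sat (31d) ✓; Aug starts Tue (31d); Sep starts Fri (30d); Oct starts Sun (31d) ✓; Nov starts Wed (30d); Dec starts Fri (31d) ✓.
Five-Sunday months: January, April, July, October, December → 5.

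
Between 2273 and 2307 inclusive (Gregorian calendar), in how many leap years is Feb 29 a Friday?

Leap years in 2273–2307: 7 of them.
Feb 29 weekday advances by 5 (mod 7) from one leap year to the next four years later (or differs when a century non-leap intervenes).
Leap-day weekdays: 2276:Tue 2280:Sun 2284:Fri✓ 2288:Wed 2292:Mon 2296:Sat 2304:Mon
Friday: 2284 → 1.

1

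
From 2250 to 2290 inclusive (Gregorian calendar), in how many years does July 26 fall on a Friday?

6

Track July 26's weekday year by year (advancing +1, or +2 across a Feb 29):
  2250: Fri ✓  2251: Sat (+1)  2252: Mon (+2)  2253: Tue (+1)  2254: Wed (+1)
  2255: Thu (+1)  2256: Sat (+2)  2257: Sun (+1)  2258: Mon (+1)  2259: Tue (+1)
  2260: Thu (+2)  2261: Fri (+1) ✓  2262: Sat (+1)  2263: Sun (+1)  … (13 more years) …
  2277: Thu (+1)  2278: Fri (+1) ✓  2279: Sat (+1)  2280: Mon (+2)  2281: Tue (+1)
  2282: Wed (+1)  2283: Thu (+1)  2284: Sat (+2)  2285: Sun (+1)  2286: Mon (+1)
  2287: Tue (+1)  2288: Thu (+2)  2289: Fri (+1) ✓  2290: Sat (+1)
Friday years: 2250, 2261, 2267, 2272, 2278, 2289 — 6 in total.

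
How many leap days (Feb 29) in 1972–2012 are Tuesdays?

Leap years in 1972–2012: 11 of them.
Feb 29 weekday advances by 5 (mod 7) from one leap year to the next four years later (or differs when a century non-leap intervenes).
Leap-day weekdays: 1972:Tue✓ 1976:Sun 1980:Fri 1984:Wed 1988:Mon 1992:Sat 1996:Thu 2000:Tue✓ 2004:Sun 2008:Fri 2012:Wed
Tuesday: 1972, 2000 → 2.

2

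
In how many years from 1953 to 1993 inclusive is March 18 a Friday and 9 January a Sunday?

4

Check each year's weekday for March 18 and 9 January:
  1953: Wed/Fri  1954: Thu/Sat  1955: Fri/Sun ✓  1956: Sun/Mon  1957: Mon/Wed  1958: Tue/Thu  1959: Wed/Fri  1960: Fri/Sat  1961: Sat/Mon  1962: Sun/Tue  1963: Mon/Wed  1964: Wed/Thu  1965: Thu/Sat  1966: Fri/Sun ✓  …(13 more)…  1980: Tue/Wed  1981: Wed/Fri  1982: Thu/Sat  1983: Fri/Sun ✓  1984: Sun/Mon  1985: Mon/Wed  1986: Tue/Thu  1987: Wed/Fri  1988: Fri/Sat  1989: Sat/Mon  1990: Sun/Tue  1991: Mon/Wed  1992: Wed/Thu  1993: Thu/Sat
Both conditions hold in: 1955, 1966, 1977, 1983 — 4.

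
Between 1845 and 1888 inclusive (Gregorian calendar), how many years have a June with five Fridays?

June has 30 days; it has five Fridays when Friday falls among the first (month-length − 28) days — i.e. when June 1 is one of Friday/Thursday.
June 1 by year: 1845:Sun 1846:Mon 1847:Tue 1848:Thu✓ 1849:Fri✓ 1850:Sat 1851:Sun 1852:Tue 1853:Wed 1854:Thu✓ 1855:Fri✓ 1856:Sun 1857:Mon 1858:Tue 1859:Wed …(14 more)… 1874:Mon 1875:Tue 1876:Thu✓ 1877:Fri✓ 1878:Sat 1879:Sun 1880:Tue 1881:Wed 1882:Thu✓ 1883:Fri✓ 1884:Sun 1885:Mon 1886:Tue 1887:Wed 1888:Fri✓
Years with five Fridays: 1848, 1849, 1854, 1855, 1860, 1865, 1866, 1871, 1876, 1877, 1882, 1883, 1888 → 13.

13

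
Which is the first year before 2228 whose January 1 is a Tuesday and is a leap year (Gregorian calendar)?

Jan 1 advances by 2 weekdays after a leap year and by 1 after a common year.
2228: Jan 1 is Tuesday (leap).
2227: Monday
2226: Sunday
2225: Saturday
2224: Thursday (leap)
2223: Wednesday
2222: Tuesday
2221: Monday
2220: Saturday (leap)
2219: Friday
2218: Thursday
2217: Wednesday
2216: Monday (leap)
2215: Sunday
2214: Saturday
2213: Friday
2212: Wednesday (leap)
2211: Tuesday
2210: Monday
2209: Sunday
2208: Friday (leap)
2207: Thursday
2206: Wednesday
2205: Tuesday
2204: Sunday (leap)
2203: Saturday
2202: Friday
2201: Thursday
2200: Wednesday
2199: Tuesday
2198: Monday
2197: Sunday
2196: Friday (leap)
2195: Thursday
2194: Wednesday
2193: Tuesday
2192: Sunday (leap)
2191: Saturday
2190: Friday
2189: Thursday
2188: Tuesday (leap)
2188 begins on a Tuesday and is a leap year.

2188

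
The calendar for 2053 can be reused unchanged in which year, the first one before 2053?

Two years share a calendar iff Jan 1 falls on the same weekday and both are leap or both are common. 2053: Jan 1 is Wednesday, common year.
2052: Jan 1 Monday, leap
2051: Jan 1 Sunday, common
2050: Jan 1 Saturday, common
2049: Jan 1 Friday, common
2048: Jan 1 Wednesday, leap
2047: Jan 1 Tuesday, common
2046: Jan 1 Monday, common
2045: Jan 1 Sunday, common
2044: Jan 1 Friday, leap
2043: Jan 1 Thursday, common
2042: Jan 1 Wednesday, common
2042 matches on both conditions.

2042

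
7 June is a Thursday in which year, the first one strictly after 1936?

1945

From one year to the next, a fixed date's weekday advances by 1, or by 2 when a Feb 29 lies between the two dates.
1936: June 7 is Sunday.
1937: Monday (+1)
1938: Tuesday (+1)
1939: Wednesday (+1)
1940: Friday (+2)
1941: Saturday (+1)
1942: Sunday (+1)
1943: Monday (+1)
1944: Wednesday (+2)
1945: Thursday (+1)
7 June falls on a Thursday in 1945.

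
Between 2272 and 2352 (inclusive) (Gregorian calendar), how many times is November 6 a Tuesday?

Track November 6's weekday year by year (advancing +1, or +2 across a Feb 29):
  2272: Wed  2273: Thu (+1)  2274: Fri (+1)  2275: Sat (+1)  2276: Mon (+2)
  2277: Tue (+1) ✓  2278: Wed (+1)  2279: Thu (+1)  2280: Sat (+2)  2281: Sun (+1)
  2282: Mon (+1)  2283: Tue (+1) ✓  2284: Thu (+2)  2285: Fri (+1)  … (53 more years) …
  2339: Mon (+1)  2340: Wed (+2)  2341: Thu (+1)  2342: Fri (+1)  2343: Sat (+1)
  2344: Mon (+2)  2345: Tue (+1) ✓  2346: Wed (+1)  2347: Thu (+1)  2348: Sat (+2)
  2349: Sun (+1)  2350: Mon (+1)  2351: Tue (+1) ✓  2352: Thu (+2)
Tuesday years: 2277, 2283, 2288, 2294, 2300, 2306, 2317, 2323, 2328, 2334, 2345, 2351 — 12 in total.

12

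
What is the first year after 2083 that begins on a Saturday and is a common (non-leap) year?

Jan 1 advances by 2 weekdays after a leap year and by 1 after a common year.
2083: Jan 1 is Friday.
2084: Saturday (leap)
2085: Monday
2086: Tuesday
2087: Wednesday
2088: Thursday (leap)
2089: Saturday
2089 begins on a Saturday and is a common year.

2089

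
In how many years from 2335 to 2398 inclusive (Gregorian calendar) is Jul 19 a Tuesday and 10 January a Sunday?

2

Check each year's weekday for Jul 19 and 10 January:
  2335: Fri/Thu  2336: Sun/Fri  2337: Mon/Sun  2338: Tue/Mon  2339: Wed/Tue  2340: Fri/Wed  2341: Sat/Fri  2342: Sun/Sat  2343: Mon/Sun  2344: Wed/Mon  2345: Thu/Wed  2346: Fri/Thu  2347: Sat/Fri  2348: Mon/Sat  …(36 more)…  2385: Fri/Thu  2386: Sat/Fri  2387: Sun/Sat  2388: Tue/Sun ✓  2389: Wed/Tue  2390: Thu/Wed  2391: Fri/Thu  2392: Sun/Fri  2393: Mon/Sun  2394: Tue/Mon  2395: Wed/Tue  2396: Fri/Wed  2397: Sat/Fri  2398: Sun/Sat
Both conditions hold in: 2360, 2388 — 2.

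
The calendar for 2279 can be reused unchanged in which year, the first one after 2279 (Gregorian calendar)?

2290

Two years share a calendar iff Jan 1 falls on the same weekday and both are leap or both are common. 2279: Jan 1 is Wednesday, common year.
2280: Jan 1 Thursday, leap
2281: Jan 1 Saturday, common
2282: Jan 1 Sunday, common
2283: Jan 1 Monday, common
2284: Jan 1 Tuesday, leap
2285: Jan 1 Thursday, common
2286: Jan 1 Friday, common
2287: Jan 1 Saturday, common
2288: Jan 1 Sunday, leap
2289: Jan 1 Tuesday, common
2290: Jan 1 Wednesday, common
2290 matches on both conditions.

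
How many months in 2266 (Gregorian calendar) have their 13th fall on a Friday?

2

Check the 13th of each month of 2266: Jan 13: Sat, Feb 13: Tue, Mar 13: Tue, Apr 13: Fri, May 13: Sun, Jun 13: Wed, Jul 13: Fri, Aug 13: Mon, Sep 13: Thu, Oct 13: Sat, Nov 13: Tue, Dec 13: Thu.
Friday occurs in April, July — 2 months.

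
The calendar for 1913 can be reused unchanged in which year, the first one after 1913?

Two years share a calendar iff Jan 1 falls on the same weekday and both are leap or both are common. 1913: Jan 1 is Wednesday, common year.
1914: Jan 1 Thursday, common
1915: Jan 1 Friday, common
1916: Jan 1 Saturday, leap
1917: Jan 1 Monday, common
1918: Jan 1 Tuesday, common
1919: Jan 1 Wednesday, common
1919 matches on both conditions.

1919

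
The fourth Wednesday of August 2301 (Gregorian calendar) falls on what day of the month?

August 1, 2301 is a Thursday, so the first Wednesday is the 7th.
The fourth Wednesday is 7 + 21 = 28.

28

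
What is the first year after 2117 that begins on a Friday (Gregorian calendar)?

2123

Jan 1 advances by 2 weekdays after a leap year and by 1 after a common year.
2117: Jan 1 is Friday.
2118: Saturday
2119: Sunday
2120: Monday (leap)
2121: Wednesday
2122: Thursday
2123: Friday
2123 begins on a Friday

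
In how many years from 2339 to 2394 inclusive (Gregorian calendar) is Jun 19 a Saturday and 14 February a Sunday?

Check each year's weekday for Jun 19 and 14 February:
  2339: Mon/Tue  2340: Wed/Wed  2341: Thu/Fri  2342: Fri/Sat  2343: Sat/Sun ✓  2344: Mon/Mon  2345: Tue/Wed  2346: Wed/Thu  2347: Thu/Fri  2348: Sat/Sat  2349: Sun/Mon  2350: Mon/Tue  2351: Tue/Wed  2352: Thu/Thu  …(28 more)…  2381: Fri/Sat  2382: Sat/Sun ✓  2383: Sun/Mon  2384: Tue/Tue  2385: Wed/Thu  2386: Thu/Fri  2387: Fri/Sat  2388: Sun/Sun  2389: Mon/Tue  2390: Tue/Wed  2391: Wed/Thu  2392: Fri/Fri  2393: Sat/Sun ✓  2394: Sun/Mon
Both conditions hold in: 2343, 2354, 2365, 2371, 2382, 2393 — 6.

6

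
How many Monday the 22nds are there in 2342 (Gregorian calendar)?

Check the 22nd of each month of 2342: Jan 22: Thu, Feb 22: Sun, Mar 22: Sun, Apr 22: Wed, May 22: Fri, Jun 22: Mon, Jul 22: Wed, Aug 22: Sat, Sep 22: Tue, Oct 22: Thu, Nov 22: Sun, Dec 22: Tue.
Monday occurs in June — 1 month.

1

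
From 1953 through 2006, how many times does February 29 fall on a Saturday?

Leap years in 1953–2006: 13 of them.
Feb 29 weekday advances by 5 (mod 7) from one leap year to the next four years later (or differs when a century non-leap intervenes).
Leap-day weekdays: 1956:Wed 1960:Mon 1964:Sat✓ 1968:Thu 1972:Tue 1976:Sun 1980:Fri 1984:Wed 1988:Mon 1992:Sat✓ 1996:Thu 2000:Tue 2004:Sun
Saturday: 1964, 1992 → 2.

2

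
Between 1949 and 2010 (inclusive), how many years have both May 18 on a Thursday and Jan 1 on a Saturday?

2

Check each year's weekday for May 18 and Jan 1:
  1949: Wed/Sat  1950: Thu/Sun  1951: Fri/Mon  1952: Sun/Tue  1953: Mon/Thu  1954: Tue/Fri  1955: Wed/Sat  1956: Fri/Sun  1957: Sat/Tue  1958: Sun/Wed  1959: Mon/Thu  1960: Wed/Fri  1961: Thu/Sun  1962: Fri/Mon  …(34 more)…  1997: Sun/Wed  1998: Mon/Thu  1999: Tue/Fri  2000: Thu/Sat ✓  2001: Fri/Mon  2002: Sat/Tue  2003: Sun/Wed  2004: Tue/Thu  2005: Wed/Sat  2006: Thu/Sun  2007: Fri/Mon  2008: Sun/Tue  2009: Mon/Thu  2010: Tue/Fri
Both conditions hold in: 1972, 2000 — 2.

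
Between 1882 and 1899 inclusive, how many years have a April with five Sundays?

April has 30 days; it has five Sundays when Sunday falls among the first (month-length − 28) days — i.e. when April 1 is one of Sunday/Saturday.
April 1 by year: 1882:Sat✓ 1883:Sun✓ 1884:Tue 1885:Wed 1886:Thu 1887:Fri 1888:Sun✓ 1889:Mon 1890:Tue 1891:Wed 1892:Fri 1893:Sat✓ 1894:Sun✓ 1895:Mon 1896:Wed 1897:Thu 1898:Fri 1899:Sat✓
Years with five Sundays: 1882, 1883, 1888, 1893, 1894, 1899 → 6.

6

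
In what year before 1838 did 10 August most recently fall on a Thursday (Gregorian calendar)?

1837

From one year to the next, a fixed date's weekday advances by 1, or by 2 when a Feb 29 lies between the two dates.
1838: August 10 is Friday.
1837: Thursday (−1)
10 August falls on a Thursday in 1837.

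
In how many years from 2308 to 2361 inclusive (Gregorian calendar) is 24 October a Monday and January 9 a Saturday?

Check each year's weekday for 24 October and January 9:
  2308: Sat/Thu  2309: Sun/Sat  2310: Mon/Sun  2311: Tue/Mon  2312: Thu/Tue  2313: Fri/Thu  2314: Sat/Fri  2315: Sun/Sat  2316: Tue/Sun  2317: Wed/Tue  2318: Thu/Wed  2319: Fri/Thu  2320: Sun/Fri  2321: Mon/Sun  …(26 more)…  2348: Sun/Fri  2349: Mon/Sun  2350: Tue/Mon  2351: Wed/Tue  2352: Fri/Wed  2353: Sat/Fri  2354: Sun/Sat  2355: Mon/Sun  2356: Wed/Mon  2357: Thu/Wed  2358: Fri/Thu  2359: Sat/Fri  2360: Mon/Sat ✓  2361: Tue/Mon
Both conditions hold in: 2332, 2360 — 2.

2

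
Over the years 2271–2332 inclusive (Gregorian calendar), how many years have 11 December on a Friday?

Track 11 December's weekday year by year (advancing +1, or +2 across a Feb 29):
  2271: Mon  2272: Wed (+2)  2273: Thu (+1)  2274: Fri (+1) ✓  2275: Sat (+1)
  2276: Mon (+2)  2277: Tue (+1)  2278: Wed (+1)  2279: Thu (+1)  2280: Sat (+2)
  2281: Sun (+1)  2282: Mon (+1)  2283: Tue (+1)  2284: Thu (+2)  … (34 more years) …
  2319: Thu (+1)  2320: Sat (+2)  2321: Sun (+1)  2322: Mon (+1)  2323: Tue (+1)
  2324: Thu (+2)  2325: Fri (+1) ✓  2326: Sat (+1)  2327: Sun (+1)  2328: Tue (+2)
  2329: Wed (+1)  2330: Thu (+1)  2331: Fri (+1) ✓  2332: Sun (+2)
Friday years: 2274, 2285, 2291, 2296, 2303, 2308, 2314, 2325, 2331 — 9 in total.

9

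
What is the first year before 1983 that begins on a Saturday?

Jan 1 advances by 2 weekdays after a leap year and by 1 after a common year.
1983: Jan 1 is Saturday.
1982: Friday
1981: Thursday
1980: Tuesday (leap)
1979: Monday
1978: Sunday
1977: Saturday
1977 begins on a Saturday

1977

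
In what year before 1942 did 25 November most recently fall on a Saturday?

1939

From one year to the next, a fixed date's weekday advances by 1, or by 2 when a Feb 29 lies between the two dates.
1942: November 25 is Wednesday.
1941: Tuesday (−1)
1940: Monday (−1)
1939: Saturday (−2)
25 November falls on a Saturday in 1939.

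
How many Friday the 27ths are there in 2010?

1

Check the 27th of each month of 2010: Jan 27: Wed, Feb 27: Sat, Mar 27: Sat, Apr 27: Tue, May 27: Thu, Jun 27: Sun, Jul 27: Tue, Aug 27: Fri, Sep 27: Mon, Oct 27: Wed, Nov 27: Sat, Dec 27: Mon.
Friday occurs in August — 1 month.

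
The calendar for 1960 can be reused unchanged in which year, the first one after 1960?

1988

Two years share a calendar iff Jan 1 falls on the same weekday and both are leap or both are common. 1960: Jan 1 is Friday, leap year.
1961: Jan 1 Sunday, common
1962: Jan 1 Monday, common
1963: Jan 1 Tuesday, common
1964: Jan 1 Wednesday, leap
1965: Jan 1 Friday, common
1966: Jan 1 Saturday, common
1967: Jan 1 Sunday, common
1968: Jan 1 Monday, leap
1969: Jan 1 Wednesday, common
1970: Jan 1 Thursday, common
1971: Jan 1 Friday, common
1972: Jan 1 Saturday, leap
1973: Jan 1 Monday, common
1974: Jan 1 Tuesday, common
1975: Jan 1 Wednesday, common
1976: Jan 1 Thursday, leap
1977: Jan 1 Saturday, common
1978: Jan 1 Sunday, common
1979: Jan 1 Monday, common
1980: Jan 1 Tuesday, leap
1981: Jan 1 Thursday, common
1982: Jan 1 Friday, common
1983: Jan 1 Saturday, common
1984: Jan 1 Sunday, leap
1985: Jan 1 Tuesday, common
1986: Jan 1 Wednesday, common
1987: Jan 1 Thursday, common
1988: Jan 1 Friday, leap
1988 matches on both conditions.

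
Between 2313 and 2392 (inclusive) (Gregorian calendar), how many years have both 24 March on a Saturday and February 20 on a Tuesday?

9

Check each year's weekday for 24 March and February 20:
  2313: Mon/Thu  2314: Tue/Fri  2315: Wed/Sat  2316: Fri/Sun  2317: Sat/Tue ✓  2318: Sun/Wed  2319: Mon/Thu  2320: Wed/Fri  2321: Thu/Sun  2322: Fri/Mon  2323: Sat/Tue ✓  2324: Mon/Wed  2325: Tue/Fri  2326: Wed/Sat  …(52 more)…  2379: Sat/Tue ✓  2380: Mon/Wed  2381: Tue/Fri  2382: Wed/Sat  2383: Thu/Sun  2384: Sat/Mon  2385: Sun/Wed  2386: Mon/Thu  2387: Tue/Fri  2388: Thu/Sat  2389: Fri/Mon  2390: Sat/Tue ✓  2391: Sun/Wed  2392: Tue/Thu
Both conditions hold in: 2317, 2323, 2334, 2345, 2351, 2362, 2373, 2379, 2390 — 9.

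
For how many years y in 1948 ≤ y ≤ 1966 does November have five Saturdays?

November has 30 days; it has five Saturdays when Saturday falls among the first (month-length − 28) days — i.e. when November 1 is one of Saturday/Friday.
November 1 by year: 1948:Mon 1949:Tue 1950:Wed 1951:Thu 1952:Sat✓ 1953:Sun 1954:Mon 1955:Tue 1956:Thu 1957:Fri✓ 1958:Sat✓ 1959:Sun 1960:Tue 1961:Wed 1962:Thu 1963:Fri✓ 1964:Sun 1965:Mon 1966:Tue
Years with five Saturdays: 1952, 1957, 1958, 1963 → 4.

4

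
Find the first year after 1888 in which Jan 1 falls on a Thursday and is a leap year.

1920

Jan 1 advances by 2 weekdays after a leap year and by 1 after a common year.
1888: Jan 1 is Sunday (leap).
1889: Tuesday
1890: Wednesday
1891: Thursday
1892: Friday (leap)
1893: Sunday
1894: Monday
1895: Tuesday
1896: Wednesday (leap)
1897: Friday
1898: Saturday
1899: Sunday
1900: Monday
1901: Tuesday
1902: Wednesday
1903: Thursday
1904: Friday (leap)
1905: Sunday
1906: Monday
1907: Tuesday
1908: Wednesday (leap)
1909: Friday
1910: Saturday
1911: Sunday
1912: Monday (leap)
1913: Wednesday
1914: Thursday
1915: Friday
1916: Saturday (leap)
1917: Monday
1918: Tuesday
1919: Wednesday
1920: Thursday (leap)
1920 begins on a Thursday and is a leap year.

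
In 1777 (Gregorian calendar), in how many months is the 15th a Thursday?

1

Check the 15th of each month of 1777: Jan 15: Wed, Feb 15: Sat, Mar 15: Sat, Apr 15: Tue, May 15: Thu, Jun 15: Sun, Jul 15: Tue, Aug 15: Fri, Sep 15: Mon, Oct 15: Wed, Nov 15: Sat, Dec 15: Mon.
Thursday occurs in May — 1 month.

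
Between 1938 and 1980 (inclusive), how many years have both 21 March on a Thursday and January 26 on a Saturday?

Check each year's weekday for 21 March and January 26:
  1938: Mon/Wed  1939: Tue/Thu  1940: Thu/Fri  1941: Fri/Sun  1942: Sat/Mon  1943: Sun/Tue  1944: Tue/Wed  1945: Wed/Fri  1946: Thu/Sat ✓  1947: Fri/Sun  1948: Sun/Mon  1949: Mon/Wed  1950: Tue/Thu  1951: Wed/Fri  …(15 more)…  1967: Tue/Thu  1968: Thu/Fri  1969: Fri/Sun  1970: Sat/Mon  1971: Sun/Tue  1972: Tue/Wed  1973: Wed/Fri  1974: Thu/Sat ✓  1975: Fri/Sun  1976: Sun/Mon  1977: Mon/Wed  1978: Tue/Thu  1979: Wed/Fri  1980: Fri/Sat
Both conditions hold in: 1946, 1957, 1963, 1974 — 4.

4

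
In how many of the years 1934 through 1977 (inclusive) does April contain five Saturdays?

12

April has 30 days; it has five Saturdays when Saturday falls among the first (month-length − 28) days — i.e. when April 1 is one of Saturday/Friday.
April 1 by year: 1934:Sun 1935:Mon 1936:Wed 1937:Thu 1938:Fri✓ 1939:Sat✓ 1940:Mon 1941:Tue 1942:Wed 1943:Thu 1944:Sat✓ 1945:Sun 1946:Mon 1947:Tue 1948:Thu …(14 more)… 1963:Mon 1964:Wed 1965:Thu 1966:Fri✓ 1967:Sat✓ 1968:Mon 1969:Tue 1970:Wed 1971:Thu 1972:Sat✓ 1973:Sun 1974:Mon 1975:Tue 1976:Thu 1977:Fri✓
Years with five Saturdays: 1938, 1939, 1944, 1949, 1950, 1955, 1960, 1961, 1966, 1967, 1972, 1977 → 12.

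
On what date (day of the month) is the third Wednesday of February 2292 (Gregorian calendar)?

17

February 1, 2292 is a Monday, so the first Wednesday is the 3rd.
The third Wednesday is 3 + 14 = 17.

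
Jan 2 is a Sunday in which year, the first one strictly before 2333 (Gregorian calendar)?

From one year to the next, a fixed date's weekday advances by 1, or by 2 when a Feb 29 lies between the two dates.
2333: January 2 is Monday.
2332: Saturday (−2)
2331: Friday (−1)
2330: Thursday (−1)
2329: Wednesday (−1)
2328: Monday (−2)
2327: Sunday (−1)
Jan 2 falls on a Sunday in 2327.

2327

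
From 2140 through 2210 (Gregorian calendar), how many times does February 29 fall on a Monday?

Leap years in 2140–2210: 17 of them.
Feb 29 weekday advances by 5 (mod 7) from one leap year to the next four years later (or differs when a century non-leap intervenes).
Leap-day weekdays: 2140:Mon✓ 2144:Sat 2148:Thu 2152:Tue 2156:Sun 2160:Fri 2164:Wed 2168:Mon✓ 2172:Sat 2176:Thu 2180:Tue 2184:Sun 2188:Fri 2192:Wed 2196:Mon✓ 2204:Wed 2208:Mon✓
Monday: 2140, 2168, 2196, 2208 → 4.

4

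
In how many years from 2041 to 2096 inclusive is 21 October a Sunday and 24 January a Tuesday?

Check each year's weekday for 21 October and 24 January:
  2041: Mon/Thu  2042: Tue/Fri  2043: Wed/Sat  2044: Fri/Sun  2045: Sat/Tue  2046: Sun/Wed  2047: Mon/Thu  2048: Wed/Fri  2049: Thu/Sun  2050: Fri/Mon  2051: Sat/Tue  2052: Mon/Wed  2053: Tue/Fri  2054: Wed/Sat  …(28 more)…  2083: Thu/Sun  2084: Sat/Mon  2085: Sun/Wed  2086: Mon/Thu  2087: Tue/Fri  2088: Thu/Sat  2089: Fri/Mon  2090: Sat/Tue  2091: Sun/Wed  2092: Tue/Thu  2093: Wed/Sat  2094: Thu/Sun  2095: Fri/Mon  2096: Sun/Tue ✓
Both conditions hold in: 2068, 2096 — 2.

2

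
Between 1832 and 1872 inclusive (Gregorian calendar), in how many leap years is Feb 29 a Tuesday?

Leap years in 1832–1872: 11 of them.
Feb 29 weekday advances by 5 (mod 7) from one leap year to the next four years later (or differs when a century non-leap intervenes).
Leap-day weekdays: 1832:Wed 1836:Mon 1840:Sat 1844:Thu 1848:Tue✓ 1852:Sun 1856:Fri 1860:Wed 1864:Mon 1868:Sat 1872:Thu
Tuesday: 1848 → 1.

1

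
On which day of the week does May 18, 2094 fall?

January 1, 2094 is a Friday.
May 18 is day 138 of the year, i.e. 137 days after Jan 1.
137 mod 7 = 4, so advance 4 weekdays from Friday: Tuesday.

Tuesday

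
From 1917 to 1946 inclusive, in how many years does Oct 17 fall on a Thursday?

5

Track Oct 17's weekday year by year (advancing +1, or +2 across a Feb 29):
  1917: Wed  1918: Thu (+1) ✓  1919: Fri (+1)  1920: Sun (+2)  1921: Mon (+1)
  1922: Tue (+1)  1923: Wed (+1)  1924: Fri (+2)  1925: Sat (+1)  1926: Sun (+1)
  1927: Mon (+1)  1928: Wed (+2)  1929: Thu (+1) ✓  1930: Fri (+1)  1931: Sat (+1)
  1932: Mon (+2)  1933: Tue (+1)  1934: Wed (+1)  1935: Thu (+1) ✓  1936: Sat (+2)
  1937: Sun (+1)  1938: Mon (+1)  1939: Tue (+1)  1940: Thu (+2) ✓  1941: Fri (+1)
  1942: Sat (+1)  1943: Sun (+1)  1944: Tue (+2)  1945: Wed (+1)  1946: Thu (+1) ✓
Thursday years: 1918, 1929, 1935, 1940, 1946 — 5 in total.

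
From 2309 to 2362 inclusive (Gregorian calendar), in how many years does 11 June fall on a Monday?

8

Track 11 June's weekday year by year (advancing +1, or +2 across a Feb 29):
  2309: Fri  2310: Sat (+1)  2311: Sun (+1)  2312: Tue (+2)  2313: Wed (+1)
  2314: Thu (+1)  2315: Fri (+1)  2316: Sun (+2)  2317: Mon (+1) ✓  2318: Tue (+1)
  2319: Wed (+1)  2320: Fri (+2)  2321: Sat (+1)  2322: Sun (+1)  … (26 more years) …
  2349: Sat (+1)  2350: Sun (+1)  2351: Mon (+1) ✓  2352: Wed (+2)  2353: Thu (+1)
  2354: Fri (+1)  2355: Sat (+1)  2356: Mon (+2) ✓  2357: Tue (+1)  2358: Wed (+1)
  2359: Thu (+1)  2360: Sat (+2)  2361: Sun (+1)  2362: Mon (+1) ✓
Monday years: 2317, 2323, 2328, 2334, 2345, 2351, 2356, 2362 — 8 in total.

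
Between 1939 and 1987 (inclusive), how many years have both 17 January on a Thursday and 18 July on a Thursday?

5

Check each year's weekday for 17 January and 18 July:
  1939: Tue/Tue  1940: Wed/Thu  1941: Fri/Fri  1942: Sat/Sat  1943: Sun/Sun  1944: Mon/Tue  1945: Wed/Wed  1946: Thu/Thu ✓  1947: Fri/Fri  1948: Sat/Sun  1949: Mon/Mon  1950: Tue/Tue  1951: Wed/Wed  1952: Thu/Fri  …(21 more)…  1974: Thu/Thu ✓  1975: Fri/Fri  1976: Sat/Sun  1977: Mon/Mon  1978: Tue/Tue  1979: Wed/Wed  1980: Thu/Fri  1981: Sat/Sat  1982: Sun/Sun  1983: Mon/Mon  1984: Tue/Wed  1985: Thu/Thu ✓  1986: Fri/Fri  1987: Sat/Sat
Both conditions hold in: 1946, 1957, 1963, 1974, 1985 — 5.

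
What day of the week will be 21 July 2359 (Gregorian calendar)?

January 1, 2359 is a Thursday.
July 21 is day 202 of the year, i.e. 201 days after Jan 1.
201 mod 7 = 5, so advance 5 weekdays from Thursday: Tuesday.

Tuesday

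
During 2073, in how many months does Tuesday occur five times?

4

A month of length L has five Tuesdays iff its first Tuesday is on day ≤ L−28 (so day 1–3 in a 31-day month, 1–2 in a 30-day month, day 1 in a leap February).
Checking each month of 2073: Jan starts Sun (31d) ✓; Feb starts Wed (28d); Mar starts Wed (31d); Apr starts Sat (30d); May starts Mon (31d) ✓; Jun starts Thu (30d); Jul starts Sat (31d); Aug starts Tue (31d) ✓; Sep starts Fri (30d); Oct starts Sun (31d) ✓; Nov starts Wed (30d); Dec starts Fri (31d).
Five-Tuesday months: January, May, August, October → 4.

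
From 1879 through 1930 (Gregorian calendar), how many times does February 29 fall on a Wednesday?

2

Leap years in 1879–1930: 12 of them.
Feb 29 weekday advances by 5 (mod 7) from one leap year to the next four years later (or differs when a century non-leap intervenes).
Leap-day weekdays: 1880:Sun 1884:Fri 1888:Wed✓ 1892:Mon 1896:Sat 1904:Mon 1908:Sat 1912:Thu 1916:Tue 1920:Sun 1924:Fri 1928:Wed✓
Wednesday: 1888, 1928 → 2.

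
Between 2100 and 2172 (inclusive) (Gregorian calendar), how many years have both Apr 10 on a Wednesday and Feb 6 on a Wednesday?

Check each year's weekday for Apr 10 and Feb 6:
  2100: Sat/Sat  2101: Sun/Sun  2102: Mon/Mon  2103: Tue/Tue  2104: Thu/Wed  2105: Fri/Fri  2106: Sat/Sat  2107: Sun/Sun  2108: Tue/Mon  2109: Wed/Wed ✓  2110: Thu/Thu  2111: Fri/Fri  2112: Sun/Sat  2113: Mon/Mon  …(45 more)…  2159: Tue/Tue  2160: Thu/Wed  2161: Fri/Fri  2162: Sat/Sat  2163: Sun/Sun  2164: Tue/Mon  2165: Wed/Wed ✓  2166: Thu/Thu  2167: Fri/Fri  2168: Sun/Sat  2169: Mon/Mon  2170: Tue/Tue  2171: Wed/Wed ✓  2172: Fri/Thu
Both conditions hold in: 2109, 2115, 2126, 2137, 2143, 2154, 2165, 2171 — 8.

8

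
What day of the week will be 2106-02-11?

January 1, 2106 is a Friday.
February 11 is day 42 of the year, i.e. 41 days after Jan 1.
41 mod 7 = 6, so advance 6 weekdays from Friday: Thursday.

Thursday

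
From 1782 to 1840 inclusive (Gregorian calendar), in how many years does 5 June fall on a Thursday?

Track 5 June's weekday year by year (advancing +1, or +2 across a Feb 29):
  1782: Wed  1783: Thu (+1) ✓  1784: Sat (+2)  1785: Sun (+1)  1786: Mon (+1)
  1787: Tue (+1)  1788: Thu (+2) ✓  1789: Fri (+1)  1790: Sat (+1)  1791: Sun (+1)
  1792: Tue (+2)  1793: Wed (+1)  1794: Thu (+1) ✓  1795: Fri (+1)  … (31 more years) …
  1827: Tue (+1)  1828: Thu (+2) ✓  1829: Fri (+1)  1830: Sat (+1)  1831: Sun (+1)
  1832: Tue (+2)  1833: Wed (+1)  1834: Thu (+1) ✓  1835: Fri (+1)  1836: Sun (+2)
  1837: Mon (+1)  1838: Tue (+1)  1839: Wed (+1)  1840: Fri (+2)
Thursday years: 1783, 1788, 1794, 1800, 1806, 1817, 1823, 1828, 1834 — 9 in total.

9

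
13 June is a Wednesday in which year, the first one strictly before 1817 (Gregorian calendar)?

1810

From one year to the next, a fixed date's weekday advances by 1, or by 2 when a Feb 29 lies between the two dates.
1817: June 13 is Friday.
1816: Thursday (−1)
1815: Tuesday (−2)
1814: Monday (−1)
1813: Sunday (−1)
1812: Saturday (−1)
1811: Thursday (−2)
1810: Wednesday (−1)
13 June falls on a Wednesday in 1810.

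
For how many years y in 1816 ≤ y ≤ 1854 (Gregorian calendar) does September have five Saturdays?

September has 30 days; it has five Saturdays when Saturday falls among the first (month-length − 28) days — i.e. when September 1 is one of Saturday/Friday.
September 1 by year: 1816:Sun 1817:Mon 1818:Tue 1819:Wed 1820:Fri✓ 1821:Sat✓ 1822:Sun 1823:Mon 1824:Wed 1825:Thu 1826:Fri✓ 1827:Sat✓ 1828:Mon 1829:Tue 1830:Wed …(9 more)… 1840:Tue 1841:Wed 1842:Thu 1843:Fri✓ 1844:Sun 1845:Mon 1846:Tue 1847:Wed 1848:Fri✓ 1849:Sat✓ 1850:Sun 1851:Mon 1852:Wed 1853:Thu 1854:Fri✓
Years with five Saturdays: 1820, 1821, 1826, 1827, 1832, 1837, 1838, 1843, 1848, 1849, 1854 → 11.

11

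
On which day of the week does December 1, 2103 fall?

January 1, 2103 is a Monday.
December 1 is day 335 of the year, i.e. 334 days after Jan 1.
334 mod 7 = 5, so advance 5 weekdays from Monday: Saturday.

Saturday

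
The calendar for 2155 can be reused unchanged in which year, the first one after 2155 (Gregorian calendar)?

Two years share a calendar iff Jan 1 falls on the same weekday and both are leap or both are common. 2155: Jan 1 is Wednesday, common year.
2156: Jan 1 Thursday, leap
2157: Jan 1 Saturday, common
2158: Jan 1 Sunday, common
2159: Jan 1 Monday, common
2160: Jan 1 Tuesday, leap
2161: Jan 1 Thursday, common
2162: Jan 1 Friday, common
2163: Jan 1 Saturday, common
2164: Jan 1 Sunday, leap
2165: Jan 1 Tuesday, common
2166: Jan 1 Wednesday, common
2166 matches on both conditions.

2166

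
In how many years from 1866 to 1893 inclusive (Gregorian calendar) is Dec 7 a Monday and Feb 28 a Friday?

Check each year's weekday for Dec 7 and Feb 28:
  1866: Fri/Wed  1867: Sat/Thu  1868: Mon/Fri ✓  1869: Tue/Sun  1870: Wed/Mon  1871: Thu/Tue  1872: Sat/Wed  1873: Sun/Fri  1874: Mon/Sat  1875: Tue/Sun  1876: Thu/Mon  1877: Fri/Wed  1878: Sat/Thu  1879: Sun/Fri  1880: Tue/Sat  1881: Wed/Mon  1882: Thu/Tue  1883: Fri/Wed  1884: Sun/Thu  1885: Mon/Sat  1886: Tue/Sun  1887: Wed/Mon  1888: Fri/Tue  1889: Sat/Thu  1890: Sun/Fri  1891: Mon/Sat  1892: Wed/Sun  1893: Thu/Tue
Both conditions hold in: 1868 — 1.

1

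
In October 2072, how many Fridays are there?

October 2072 has 31 days and begins on Saturday.
The first Friday is October 7.
Fridays fall on 7, 14, 21, 28 — that's 4.

4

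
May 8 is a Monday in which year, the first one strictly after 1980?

From one year to the next, a fixed date's weekday advances by 1, or by 2 when a Feb 29 lies between the two dates.
1980: May 8 is Thursday.
1981: Friday (+1)
1982: Saturday (+1)
1983: Sunday (+1)
1984: Tuesday (+2)
1985: Wednesday (+1)
1986: Thursday (+1)
1987: Friday (+1)
1988: Sunday (+2)
1989: Monday (+1)
May 8 falls on a Monday in 1989.

1989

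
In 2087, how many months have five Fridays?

A month of length L has five Fridays iff its first Friday is on day ≤ L−28 (so day 1–3 in a 31-day month, 1–2 in a 30-day month, day 1 in a leap February).
Checking each month of 2087: Jan starts Wed (31d) ✓; Feb starts Sat (28d); Mar starts Sat (31d); Apr starts Tue (30d); May starts Thu (31d) ✓; Jun starts Sun (30d); Jul starts Tue (31d); Aug starts Fri (31d) ✓; Sep starts Mon (30d); Oct starts Wed (31d) ✓; Nov starts Sat (30d); Dec starts Mon (31d).
Five-Friday months: January, May, August, October → 4.

4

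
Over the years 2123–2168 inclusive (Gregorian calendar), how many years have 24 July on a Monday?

Track 24 July's weekday year by year (advancing +1, or +2 across a Feb 29):
  2123: Sat  2124: Mon (+2) ✓  2125: Tue (+1)  2126: Wed (+1)  2127: Thu (+1)
  2128: Sat (+2)  2129: Sun (+1)  2130: Mon (+1) ✓  2131: Tue (+1)  2132: Thu (+2)
  2133: Fri (+1)  2134: Sat (+1)  2135: Sun (+1)  2136: Tue (+2)  … (18 more years) …
  2155: Thu (+1)  2156: Sat (+2)  2157: Sun (+1)  2158: Mon (+1) ✓  2159: Tue (+1)
  2160: Thu (+2)  2161: Fri (+1)  2162: Sat (+1)  2163: Sun (+1)  2164: Tue (+2)
  2165: Wed (+1)  2166: Thu (+1)  2167: Fri (+1)  2168: Sun (+2)
Monday years: 2124, 2130, 2141, 2147, 2152, 2158 — 6 in total.

6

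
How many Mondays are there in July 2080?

5

July 2080 has 31 days and begins on Monday.
The first Monday is July 1.
Mondays fall on 1, 8, 15, 22, 29 — that's 5.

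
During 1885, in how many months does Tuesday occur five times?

4

A month of length L has five Tuesdays iff its first Tuesday is on day ≤ L−28 (so day 1–3 in a 31-day month, 1–2 in a 30-day month, day 1 in a leap February).
Checking each month of 1885: Jan starts Thu (31d); Feb starts Sun (28d); Mar starts Sun (31d) ✓; Apr starts Wed (30d); May starts Fri (31d); Jun starts Mon (30d) ✓; Jul starts Wed (31d); Aug starts Sat (31d); Sep starts Tue (30d) ✓; Oct starts Thu (31d); Nov starts Sun (30d); Dec starts Tue (31d) ✓.
Five-Tuesday months: March, June, September, December → 4.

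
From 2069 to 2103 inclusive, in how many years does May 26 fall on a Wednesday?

5

Track May 26's weekday year by year (advancing +1, or +2 across a Feb 29):
  2069: Sun  2070: Mon (+1)  2071: Tue (+1)  2072: Thu (+2)  2073: Fri (+1)
  2074: Sat (+1)  2075: Sun (+1)  2076: Tue (+2)  2077: Wed (+1) ✓  2078: Thu (+1)
  2079: Fri (+1)  2080: Sun (+2)  2081: Mon (+1)  2082: Tue (+1)  … (7 more years) …
  2090: Fri (+1)  2091: Sat (+1)  2092: Mon (+2)  2093: Tue (+1)  2094: Wed (+1) ✓
  2095: Thu (+1)  2096: Sat (+2)  2097: Sun (+1)  2098: Mon (+1)  2099: Tue (+1)
  2100: Wed (+1) ✓  2101: Thu (+1)  2102: Fri (+1)  2103: Sat (+1)
Wednesday years: 2077, 2083, 2088, 2094, 2100 — 5 in total.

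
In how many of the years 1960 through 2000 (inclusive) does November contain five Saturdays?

November has 30 days; it has five Saturdays when Saturday falls among the first (month-length − 28) days — i.e. when November 1 is one of Saturday/Friday.
November 1 by year: 1960:Tue 1961:Wed 1962:Thu 1963:Fri✓ 1964:Sun 1965:Mon 1966:Tue 1967:Wed 1968:Fri✓ 1969:Sat✓ 1970:Sun 1971:Mon 1972:Wed 1973:Thu 1974:Fri✓ …(11 more)… 1986:Sat✓ 1987:Sun 1988:Tue 1989:Wed 1990:Thu 1991:Fri✓ 1992:Sun 1993:Mon 1994:Tue 1995:Wed 1996:Fri✓ 1997:Sat✓ 1998:Sun 1999:Mon 2000:Wed
Years with five Saturdays: 1963, 1968, 1969, 1974, 1975, 1980, 1985, 1986, 1991, 1996, 1997 → 11.

11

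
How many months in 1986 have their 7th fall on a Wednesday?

1

Check the 7th of each month of 1986: Jan 7: Tue, Feb 7: Fri, Mar 7: Fri, Apr 7: Mon, May 7: Wed, Jun 7: Sat, Jul 7: Mon, Aug 7: Thu, Sep 7: Sun, Oct 7: Tue, Nov 7: Fri, Dec 7: Sun.
Wednesday occurs in May — 1 month.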